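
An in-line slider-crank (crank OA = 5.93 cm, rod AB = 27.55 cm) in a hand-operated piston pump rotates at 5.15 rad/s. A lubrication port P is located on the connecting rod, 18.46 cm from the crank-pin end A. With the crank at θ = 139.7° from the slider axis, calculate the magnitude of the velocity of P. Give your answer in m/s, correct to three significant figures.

0.192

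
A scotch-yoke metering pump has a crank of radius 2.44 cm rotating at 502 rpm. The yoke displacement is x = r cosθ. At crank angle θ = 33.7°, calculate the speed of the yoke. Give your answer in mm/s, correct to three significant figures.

712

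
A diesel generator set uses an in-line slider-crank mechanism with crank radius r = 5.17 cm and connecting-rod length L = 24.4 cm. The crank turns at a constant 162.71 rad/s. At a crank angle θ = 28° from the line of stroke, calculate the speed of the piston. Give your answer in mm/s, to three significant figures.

ω = 162.7 rad/s
For an in-line slider-crank, x = r cosθ + √(L² − r² sin²θ), so v = −rω sinθ·[1 + r cosθ/√(L² − r² sin²θ)].
With r = 0.0517 m, L = 0.244 m, θ = 28°: √(L² − r² sin²θ) = 0.24279 m.
v = −0.0517·162.7·0.46947·[1 + 0.0517·0.88295/0.24279] = -4.6918 m/s.
|v| = 4.6918 m/s = 4691.8 mm/s.

4690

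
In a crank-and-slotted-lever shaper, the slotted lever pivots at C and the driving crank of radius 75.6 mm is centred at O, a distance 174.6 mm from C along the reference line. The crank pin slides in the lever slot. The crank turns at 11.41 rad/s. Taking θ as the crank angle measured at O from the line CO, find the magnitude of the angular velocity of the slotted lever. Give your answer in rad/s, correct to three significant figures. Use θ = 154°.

5.62

ω = 11.41 rad/s
Crank pin A relative to C: A = (d + r cosθ, r sinθ); lever angle φ = atan2(r sinθ, d + r cosθ).
Differentiating tanφ: φ̇ = rω(d cosθ + r)/(d² + r² + 2dr cosθ).
d² + r² + 2dr cosθ = |CA|² = 0.0124728 m²;  d cosθ + r = -0.081329 m.
|ω_lever| = |0.0756·11.41·-0.081329| / 0.0124728 = 5.6246 rad/s.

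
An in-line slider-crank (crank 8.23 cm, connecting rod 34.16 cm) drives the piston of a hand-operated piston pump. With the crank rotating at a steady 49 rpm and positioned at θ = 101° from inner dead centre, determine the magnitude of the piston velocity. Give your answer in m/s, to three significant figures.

0.395

ω = 2π·49/60 = 5.131 rad/s
For an in-line slider-crank, x = r cosθ + √(L² − r² sin²θ), so v = −rω sinθ·[1 + r cosθ/√(L² − r² sin²θ)].
With r = 0.0823 m, L = 0.3416 m, θ = 101°: √(L² − r² sin²θ) = 0.33191 m.
v = −0.0823·5.131·0.98163·[1 + 0.0823·-0.19081/0.33191] = -0.39493 m/s.
|v| = 0.39493 m/s.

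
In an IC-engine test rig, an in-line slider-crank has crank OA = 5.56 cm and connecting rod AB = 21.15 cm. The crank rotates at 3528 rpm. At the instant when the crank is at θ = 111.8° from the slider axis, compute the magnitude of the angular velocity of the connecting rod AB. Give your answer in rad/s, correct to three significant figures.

37.2

ω = 369.5 rad/s (converted from 3528 rpm).
The rod makes angle φ with the slider axis where L sinφ = r sinθ; differentiating, L cosφ·φ̇ = r ω cosθ.
L cosφ = √(L² − r² sin²θ) = 0.2051 m.
|ω_rod| = r ω |cosθ| / √(L² − r² sin²θ) = 0.0556·369.5·0.37137/0.2051 = 37.193 rad/s.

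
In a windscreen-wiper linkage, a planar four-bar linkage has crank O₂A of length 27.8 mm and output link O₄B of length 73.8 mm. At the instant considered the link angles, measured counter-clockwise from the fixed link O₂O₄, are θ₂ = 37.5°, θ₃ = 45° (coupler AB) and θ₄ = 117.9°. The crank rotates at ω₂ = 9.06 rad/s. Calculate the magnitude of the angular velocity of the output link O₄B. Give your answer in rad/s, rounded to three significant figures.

ω₂ = 9.06 rad/s
Differentiating the loop-closure r₂e^{iθ₂}+r₃e^{iθ₃}=r₁+r₄e^{iθ₄} gives r₂ω₂e^{iθ₂}+r₃ω₃e^{iθ₃}=r₄ω₄e^{iθ₄}.
Eliminating the other unknown: ω₄ = r₂ω₂ sin(θ₂−θ₃) / [r₄ sin(θ₄−θ₃)].
Numerator sine = -0.13053; denominator sine = +0.95579.
Result = 0.0278·9.06·(-0.13053) / (0.0738·(+0.95579)) = -0.46607 rad/s; magnitude 0.46607 rad/s.

0.466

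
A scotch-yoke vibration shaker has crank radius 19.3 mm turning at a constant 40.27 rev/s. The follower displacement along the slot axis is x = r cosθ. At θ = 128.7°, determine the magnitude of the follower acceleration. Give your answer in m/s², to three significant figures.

ω = 253 rad/s (from 40.27 rev/s).
x = r cosθ ⇒ ẍ = −rω² cosθ (ω constant).
|a| = rω²|cosθ| = 0.0193·(253)²·|cos 128.7°| = 772.55 m/s².

773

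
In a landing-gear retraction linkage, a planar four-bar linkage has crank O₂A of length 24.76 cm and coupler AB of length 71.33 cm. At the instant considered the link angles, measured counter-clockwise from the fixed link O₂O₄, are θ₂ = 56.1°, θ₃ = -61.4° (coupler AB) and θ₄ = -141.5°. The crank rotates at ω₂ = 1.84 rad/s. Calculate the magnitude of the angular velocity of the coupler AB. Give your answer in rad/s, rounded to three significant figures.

ω₂ = 1.84 rad/s
Differentiating the loop-closure r₂e^{iθ₂}+r₃e^{iθ₃}=r₁+r₄e^{iθ₄} gives r₂ω₂e^{iθ₂}+r₃ω₃e^{iθ₃}=r₄ω₄e^{iθ₄}.
Eliminating the other unknown: ω₃ = r₂ω₂ sin(θ₄−θ₂) / [r₃ sin(θ₃−θ₄)].
Numerator sine = +0.30237; denominator sine = +0.98511.
Result = 0.2476·1.84·(+0.30237) / (0.7133·(+0.98511)) = +0.19604 rad/s; magnitude 0.19604 rad/s.

0.196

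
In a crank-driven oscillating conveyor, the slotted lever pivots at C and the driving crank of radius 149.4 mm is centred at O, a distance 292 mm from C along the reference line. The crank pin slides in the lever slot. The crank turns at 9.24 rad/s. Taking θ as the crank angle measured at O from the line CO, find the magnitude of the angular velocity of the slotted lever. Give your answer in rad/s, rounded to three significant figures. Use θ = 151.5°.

4.79

ω = 9.24 rad/s
Crank pin A relative to C: A = (d + r cosθ, r sinθ); lever angle φ = atan2(r sinθ, d + r cosθ).
Differentiating tanφ: φ̇ = rω(d cosθ + r)/(d² + r² + 2dr cosθ).
d² + r² + 2dr cosθ = |CA|² = 0.0309079 m²;  d cosθ + r = -0.10721 m.
|ω_lever| = |0.1494·9.24·-0.10721| / 0.0309079 = 4.7886 rad/s.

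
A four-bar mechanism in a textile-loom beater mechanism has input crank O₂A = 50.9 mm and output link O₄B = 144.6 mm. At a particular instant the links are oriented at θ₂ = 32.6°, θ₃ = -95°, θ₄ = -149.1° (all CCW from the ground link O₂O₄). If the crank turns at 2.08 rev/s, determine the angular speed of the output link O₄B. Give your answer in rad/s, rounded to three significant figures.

ω₂ = 13.07 rad/s (from 2.08 rev/s).
Differentiating the loop-closure r₂e^{iθ₂}+r₃e^{iθ₃}=r₁+r₄e^{iθ₄} gives r₂ω₂e^{iθ₂}+r₃ω₃e^{iθ₃}=r₄ω₄e^{iθ₄}.
Eliminating the other unknown: ω₄ = r₂ω₂ sin(θ₂−θ₃) / [r₄ sin(θ₄−θ₃)].
Numerator sine = +0.79229; denominator sine = -0.81004.
Result = 0.0509·13.07·(+0.79229) / (0.1446·(-0.81004)) = -4.4996 rad/s; magnitude 4.4996 rad/s.

4.50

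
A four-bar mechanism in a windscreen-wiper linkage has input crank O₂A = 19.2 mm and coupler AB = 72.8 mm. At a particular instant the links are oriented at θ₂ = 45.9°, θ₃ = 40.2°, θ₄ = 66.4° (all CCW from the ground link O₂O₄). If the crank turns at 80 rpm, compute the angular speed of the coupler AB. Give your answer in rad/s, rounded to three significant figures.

1.75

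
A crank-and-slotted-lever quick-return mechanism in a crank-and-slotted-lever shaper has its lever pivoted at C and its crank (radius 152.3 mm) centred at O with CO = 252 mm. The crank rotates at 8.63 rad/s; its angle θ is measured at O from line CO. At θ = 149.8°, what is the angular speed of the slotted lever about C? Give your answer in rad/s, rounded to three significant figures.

ω = 8.63 rad/s
Crank pin A relative to C: A = (d + r cosθ, r sinθ); lever angle φ = atan2(r sinθ, d + r cosθ).
Differentiating tanφ: φ̇ = rω(d cosθ + r)/(d² + r² + 2dr cosθ).
d² + r² + 2dr cosθ = |CA|² = 0.0203582 m²;  d cosθ + r = -0.065497 m.
|ω_lever| = |0.1523·8.63·-0.065497| / 0.0203582 = 4.2286 rad/s.

4.23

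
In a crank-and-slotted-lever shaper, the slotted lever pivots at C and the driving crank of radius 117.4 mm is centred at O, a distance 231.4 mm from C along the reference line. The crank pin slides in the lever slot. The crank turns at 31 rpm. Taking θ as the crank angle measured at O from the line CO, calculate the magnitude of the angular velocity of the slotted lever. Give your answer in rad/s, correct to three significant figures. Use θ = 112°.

ω = 3.246 rad/s (from 31 rpm).
Crank pin A relative to C: A = (d + r cosθ, r sinθ); lever angle φ = atan2(r sinθ, d + r cosθ).
Differentiating tanφ: φ̇ = rω(d cosθ + r)/(d² + r² + 2dr cosθ).
d² + r² + 2dr cosθ = |CA|² = 0.0469753 m²;  d cosθ + r = +0.030716 m.
|ω_lever| = |0.1174·3.246·+0.030716| / 0.0469753 = 0.2492 rad/s.

0.249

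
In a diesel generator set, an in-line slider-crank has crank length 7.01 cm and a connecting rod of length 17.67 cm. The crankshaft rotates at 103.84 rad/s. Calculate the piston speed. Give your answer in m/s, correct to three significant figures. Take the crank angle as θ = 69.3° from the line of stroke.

7.84

ω = 103.8 rad/s
For an in-line slider-crank, x = r cosθ + √(L² − r² sin²θ), so v = −rω sinθ·[1 + r cosθ/√(L² − r² sin²θ)].
With r = 0.0701 m, L = 0.1767 m, θ = 69.3°: √(L² − r² sin²θ) = 0.16408 m.
v = −0.0701·103.8·0.93544·[1 + 0.0701·0.35347/0.16408] = -7.8376 m/s.
|v| = 7.8376 m/s.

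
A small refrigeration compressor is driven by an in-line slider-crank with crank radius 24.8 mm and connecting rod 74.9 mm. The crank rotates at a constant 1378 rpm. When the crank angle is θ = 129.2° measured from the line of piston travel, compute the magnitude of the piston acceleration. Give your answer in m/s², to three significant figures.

ω = 2π·1378/60 = 144.3 rad/s
x(θ) = r cosθ + √(L² − r² sin²θ); with ω constant, a = ω²·d²x/dθ².
d²x/dθ² = −r cosθ − r²(cos2θ)/√u − r⁴ sin²2θ/(4u^{3/2}),  u = L² − r² sin²θ = 0.00524065 m².
Substituting r = 0.0248 m, L = 0.0749 m, θ = 129.2°: d²x/dθ² = +0.017143 m.
a = ω²·d²x/dθ² = (144.3)²·(+0.017143) = +356.99 m/s²;  |a| = 356.99 m/s².

357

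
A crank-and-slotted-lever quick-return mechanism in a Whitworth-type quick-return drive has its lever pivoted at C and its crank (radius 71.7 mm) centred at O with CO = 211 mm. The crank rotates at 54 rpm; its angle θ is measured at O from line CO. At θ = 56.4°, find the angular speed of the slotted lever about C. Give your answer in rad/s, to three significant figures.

1.15

ω = 5.655 rad/s (from 54 rpm).
Crank pin A relative to C: A = (d + r cosθ, r sinθ); lever angle φ = atan2(r sinθ, d + r cosθ).
Differentiating tanφ: φ̇ = rω(d cosθ + r)/(d² + r² + 2dr cosθ).
d² + r² + 2dr cosθ = |CA|² = 0.0664061 m²;  d cosθ + r = +0.18847 m.
|ω_lever| = |0.0717·5.655·+0.18847| / 0.0664061 = 1.1507 rad/s.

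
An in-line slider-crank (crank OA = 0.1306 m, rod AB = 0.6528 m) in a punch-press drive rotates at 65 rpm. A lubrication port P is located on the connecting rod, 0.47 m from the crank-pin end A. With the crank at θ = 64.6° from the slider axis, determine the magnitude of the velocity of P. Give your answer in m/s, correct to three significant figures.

ω = 6.807 rad/s.  Crank-pin speed |V_A| = rω = 0.88897 m/s, perpendicular to OA.
Rod angle: sinφ = −(r/L) sinθ ⇒ φ = -10.412°; ω_rod = −rω cosθ/√(L²−r²sin²θ) = -0.59389 rad/s.
V_P = V_A + ω_rod × AP, with AP = 0.47 m along the rod.
Components: V_Px = −rω sinθ − a·ω_rod·sinφ = -0.85348 m/s;  V_Py = rω cosθ + a·ω_rod·cosφ = +0.10678 m/s.
|V_P| = √(V_Px² + V_Py²) = 0.86013 m/s.

0.860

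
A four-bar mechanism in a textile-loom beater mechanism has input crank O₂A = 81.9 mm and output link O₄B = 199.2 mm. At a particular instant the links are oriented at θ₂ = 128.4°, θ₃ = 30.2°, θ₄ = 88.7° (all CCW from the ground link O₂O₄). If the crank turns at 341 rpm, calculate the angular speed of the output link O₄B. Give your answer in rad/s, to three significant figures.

17.0

ω₂ = 35.71 rad/s (from 341 rpm).
Differentiating the loop-closure r₂e^{iθ₂}+r₃e^{iθ₃}=r₁+r₄e^{iθ₄} gives r₂ω₂e^{iθ₂}+r₃ω₃e^{iθ₃}=r₄ω₄e^{iθ₄}.
Eliminating the other unknown: ω₄ = r₂ω₂ sin(θ₂−θ₃) / [r₄ sin(θ₄−θ₃)].
Numerator sine = +0.98978; denominator sine = +0.85264.
Result = 0.0819·35.71·(+0.98978) / (0.1992·(+0.85264)) = +17.043 rad/s; magnitude 17.043 rad/s.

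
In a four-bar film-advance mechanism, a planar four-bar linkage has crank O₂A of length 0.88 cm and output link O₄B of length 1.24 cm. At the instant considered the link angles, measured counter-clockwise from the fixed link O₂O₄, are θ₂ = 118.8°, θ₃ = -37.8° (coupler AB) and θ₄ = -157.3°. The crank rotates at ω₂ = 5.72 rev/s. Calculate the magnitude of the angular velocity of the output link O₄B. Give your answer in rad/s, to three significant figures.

ω₂ = 35.94 rad/s (from 5.72 rev/s).
Differentiating the loop-closure r₂e^{iθ₂}+r₃e^{iθ₃}=r₁+r₄e^{iθ₄} gives r₂ω₂e^{iθ₂}+r₃ω₃e^{iθ₃}=r₄ω₄e^{iθ₄}.
Eliminating the other unknown: ω₄ = r₂ω₂ sin(θ₂−θ₃) / [r₄ sin(θ₄−θ₃)].
Numerator sine = +0.39715; denominator sine = -0.87036.
Result = 0.0088·35.94·(+0.39715) / (0.0124·(-0.87036)) = -11.638 rad/s; magnitude 11.638 rad/s.

11.6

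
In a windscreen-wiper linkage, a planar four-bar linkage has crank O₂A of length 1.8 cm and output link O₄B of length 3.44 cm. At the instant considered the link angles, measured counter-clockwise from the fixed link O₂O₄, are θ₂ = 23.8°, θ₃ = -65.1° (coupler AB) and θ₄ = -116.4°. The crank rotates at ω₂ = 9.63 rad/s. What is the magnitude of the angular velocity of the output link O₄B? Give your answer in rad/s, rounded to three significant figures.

ω₂ = 9.63 rad/s
Differentiating the loop-closure r₂e^{iθ₂}+r₃e^{iθ₃}=r₁+r₄e^{iθ₄} gives r₂ω₂e^{iθ₂}+r₃ω₃e^{iθ₃}=r₄ω₄e^{iθ₄}.
Eliminating the other unknown: ω₄ = r₂ω₂ sin(θ₂−θ₃) / [r₄ sin(θ₄−θ₃)].
Numerator sine = +0.99982; denominator sine = -0.78043.
Result = 0.018·9.63·(+0.99982) / (0.0344·(-0.78043)) = -6.4554 rad/s; magnitude 6.4554 rad/s.

6.46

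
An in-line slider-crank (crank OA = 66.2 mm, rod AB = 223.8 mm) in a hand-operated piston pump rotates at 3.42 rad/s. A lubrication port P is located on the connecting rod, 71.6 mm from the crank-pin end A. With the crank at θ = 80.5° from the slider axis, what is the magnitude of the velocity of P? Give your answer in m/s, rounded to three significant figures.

ω = 3.42 rad/s.  Crank-pin speed |V_A| = rω = 0.2264 m/s, perpendicular to OA.
Rod angle: sinφ = −(r/L) sinθ ⇒ φ = -16.962°; ω_rod = −rω cosθ/√(L²−r²sin²θ) = -0.17456 rad/s.
V_P = V_A + ω_rod × AP, with AP = 0.0716 m along the rod.
Components: V_Px = −rω sinθ − a·ω_rod·sinφ = -0.22695 m/s;  V_Py = rω cosθ + a·ω_rod·cosφ = +0.025413 m/s.
|V_P| = √(V_Px² + V_Py²) = 0.22836 m/s.

0.228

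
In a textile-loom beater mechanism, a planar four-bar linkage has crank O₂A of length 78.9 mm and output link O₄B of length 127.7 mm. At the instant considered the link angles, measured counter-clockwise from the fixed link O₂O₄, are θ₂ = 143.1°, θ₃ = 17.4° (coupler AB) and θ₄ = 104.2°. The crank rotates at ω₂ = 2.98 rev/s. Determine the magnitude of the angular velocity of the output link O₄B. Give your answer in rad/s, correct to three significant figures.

9.41

ω₂ = 18.72 rad/s (from 2.98 rev/s).
Differentiating the loop-closure r₂e^{iθ₂}+r₃e^{iθ₃}=r₁+r₄e^{iθ₄} gives r₂ω₂e^{iθ₂}+r₃ω₃e^{iθ₃}=r₄ω₄e^{iθ₄}.
Eliminating the other unknown: ω₄ = r₂ω₂ sin(θ₂−θ₃) / [r₄ sin(θ₄−θ₃)].
Numerator sine = +0.81208; denominator sine = +0.99844.
Result = 0.0789·18.72·(+0.81208) / (0.1277·(+0.99844)) = +9.4094 rad/s; magnitude 9.4094 rad/s.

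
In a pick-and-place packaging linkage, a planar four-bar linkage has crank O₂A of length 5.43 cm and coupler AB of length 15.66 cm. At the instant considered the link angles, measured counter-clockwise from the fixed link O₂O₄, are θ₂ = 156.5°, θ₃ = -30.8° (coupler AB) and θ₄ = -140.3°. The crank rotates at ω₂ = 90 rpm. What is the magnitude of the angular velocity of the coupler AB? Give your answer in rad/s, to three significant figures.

3.09

ω₂ = 9.425 rad/s (from 90 rpm).
Differentiating the loop-closure r₂e^{iθ₂}+r₃e^{iθ₃}=r₁+r₄e^{iθ₄} gives r₂ω₂e^{iθ₂}+r₃ω₃e^{iθ₃}=r₄ω₄e^{iθ₄}.
Eliminating the other unknown: ω₃ = r₂ω₂ sin(θ₄−θ₂) / [r₃ sin(θ₃−θ₄)].
Numerator sine = +0.89259; denominator sine = +0.94264.
Result = 0.0543·9.425·(+0.89259) / (0.1566·(+0.94264)) = +3.0944 rad/s; magnitude 3.0944 rad/s.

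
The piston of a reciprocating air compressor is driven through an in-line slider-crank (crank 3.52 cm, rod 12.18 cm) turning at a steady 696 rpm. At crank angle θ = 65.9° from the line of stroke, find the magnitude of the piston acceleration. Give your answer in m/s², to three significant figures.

39.7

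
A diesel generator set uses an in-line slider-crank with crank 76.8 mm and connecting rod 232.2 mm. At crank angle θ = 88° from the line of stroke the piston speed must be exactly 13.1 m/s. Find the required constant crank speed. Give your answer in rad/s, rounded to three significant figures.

For an in-line slider-crank, |v_piston| = rω|sinθ|·[1 + r cosθ/√(L² − r² sin²θ)].
With r = 0.0768 m, L = 0.2322 m, θ = 88°: the bracketed kinematic factor |dx/dθ| = 0.077692 m.
ω = v/|dx/dθ| = 13.1/0.077692 = 168.61 rad/s.

169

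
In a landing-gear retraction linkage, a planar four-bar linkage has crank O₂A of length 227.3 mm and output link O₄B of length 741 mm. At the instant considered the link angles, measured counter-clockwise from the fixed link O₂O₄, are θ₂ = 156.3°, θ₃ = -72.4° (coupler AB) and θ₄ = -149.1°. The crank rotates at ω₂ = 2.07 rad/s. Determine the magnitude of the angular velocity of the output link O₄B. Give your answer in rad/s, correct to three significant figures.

ω₂ = 2.07 rad/s
Differentiating the loop-closure r₂e^{iθ₂}+r₃e^{iθ₃}=r₁+r₄e^{iθ₄} gives r₂ω₂e^{iθ₂}+r₃ω₃e^{iθ₃}=r₄ω₄e^{iθ₄}.
Eliminating the other unknown: ω₄ = r₂ω₂ sin(θ₂−θ₃) / [r₄ sin(θ₄−θ₃)].
Numerator sine = -0.75126; denominator sine = -0.97318.
Result = 0.2273·2.07·(-0.75126) / (0.741·(-0.97318)) = +0.49018 rad/s; magnitude 0.49018 rad/s.

0.490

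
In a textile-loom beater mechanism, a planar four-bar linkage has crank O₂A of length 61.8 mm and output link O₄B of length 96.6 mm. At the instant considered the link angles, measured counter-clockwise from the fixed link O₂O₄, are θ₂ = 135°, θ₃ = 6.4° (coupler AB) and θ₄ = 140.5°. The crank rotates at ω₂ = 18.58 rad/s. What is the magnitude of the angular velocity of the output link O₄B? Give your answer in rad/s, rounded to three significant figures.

12.9

ω₂ = 18.58 rad/s
Differentiating the loop-closure r₂e^{iθ₂}+r₃e^{iθ₃}=r₁+r₄e^{iθ₄} gives r₂ω₂e^{iθ₂}+r₃ω₃e^{iθ₃}=r₄ω₄e^{iθ₄}.
Eliminating the other unknown: ω₄ = r₂ω₂ sin(θ₂−θ₃) / [r₄ sin(θ₄−θ₃)].
Numerator sine = +0.78152; denominator sine = +0.71813.
Result = 0.0618·18.58·(+0.78152) / (0.0966·(+0.71813)) = +12.936 rad/s; magnitude 12.936 rad/s.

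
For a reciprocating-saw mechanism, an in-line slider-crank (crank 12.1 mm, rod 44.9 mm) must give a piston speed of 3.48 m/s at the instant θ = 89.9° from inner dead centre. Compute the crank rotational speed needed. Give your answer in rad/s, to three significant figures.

For an in-line slider-crank, |v_piston| = rω|sinθ|·[1 + r cosθ/√(L² − r² sin²θ)].
With r = 0.0121 m, L = 0.0449 m, θ = 89.9°: the bracketed kinematic factor |dx/dθ| = 0.012106 m.
ω = v/|dx/dθ| = 3.48/0.012106 = 287.46 rad/s.

287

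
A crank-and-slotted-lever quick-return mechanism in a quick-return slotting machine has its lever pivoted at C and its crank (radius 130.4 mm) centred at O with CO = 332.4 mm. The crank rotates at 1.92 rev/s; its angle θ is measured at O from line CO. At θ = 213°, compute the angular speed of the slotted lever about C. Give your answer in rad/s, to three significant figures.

ω = 12.06 rad/s (from 1.92 rev/s).
Crank pin A relative to C: A = (d + r cosθ, r sinθ); lever angle φ = atan2(r sinθ, d + r cosθ).
Differentiating tanφ: φ̇ = rω(d cosθ + r)/(d² + r² + 2dr cosθ).
d² + r² + 2dr cosθ = |CA|² = 0.0547896 m²;  d cosθ + r = -0.14837 m.
|ω_lever| = |0.1304·12.06·-0.14837| / 0.0547896 = 4.2601 rad/s.

4.26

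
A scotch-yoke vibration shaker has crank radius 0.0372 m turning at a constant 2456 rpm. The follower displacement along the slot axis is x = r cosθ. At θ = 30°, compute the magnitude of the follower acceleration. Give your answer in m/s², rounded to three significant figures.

2130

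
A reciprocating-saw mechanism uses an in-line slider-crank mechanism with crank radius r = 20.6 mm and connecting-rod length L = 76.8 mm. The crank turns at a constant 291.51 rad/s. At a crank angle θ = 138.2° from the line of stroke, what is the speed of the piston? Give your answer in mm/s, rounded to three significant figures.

3190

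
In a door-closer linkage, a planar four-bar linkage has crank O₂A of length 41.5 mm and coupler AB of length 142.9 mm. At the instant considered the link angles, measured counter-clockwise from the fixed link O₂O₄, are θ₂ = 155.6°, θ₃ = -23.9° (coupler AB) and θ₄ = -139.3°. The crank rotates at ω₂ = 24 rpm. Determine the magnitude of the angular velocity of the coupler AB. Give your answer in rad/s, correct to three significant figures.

ω₂ = 2.513 rad/s (from 24 rpm).
Differentiating the loop-closure r₂e^{iθ₂}+r₃e^{iθ₃}=r₁+r₄e^{iθ₄} gives r₂ω₂e^{iθ₂}+r₃ω₃e^{iθ₃}=r₄ω₄e^{iθ₄}.
Eliminating the other unknown: ω₃ = r₂ω₂ sin(θ₄−θ₂) / [r₃ sin(θ₃−θ₄)].
Numerator sine = +0.90704; denominator sine = +0.90334.
Result = 0.0415·2.513·(+0.90704) / (0.1429·(+0.90334)) = +0.73288 rad/s; magnitude 0.73288 rad/s.

0.733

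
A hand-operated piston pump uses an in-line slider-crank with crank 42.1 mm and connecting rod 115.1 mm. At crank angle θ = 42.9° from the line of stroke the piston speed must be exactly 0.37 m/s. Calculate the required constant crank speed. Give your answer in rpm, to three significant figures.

96.6

For an in-line slider-crank, |v_piston| = rω|sinθ|·[1 + r cosθ/√(L² − r² sin²θ)].
With r = 0.0421 m, L = 0.1151 m, θ = 42.9°: the bracketed kinematic factor |dx/dθ| = 0.036587 m.
ω = v/|dx/dθ| = 0.37/0.036587 = 10.113 rad/s.
N = 60ω/(2π) = 96.571 rpm.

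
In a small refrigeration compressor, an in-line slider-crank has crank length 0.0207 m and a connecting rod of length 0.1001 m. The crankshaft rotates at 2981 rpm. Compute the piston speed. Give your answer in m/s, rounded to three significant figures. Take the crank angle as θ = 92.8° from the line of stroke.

6.39

ω = 2π·2981/60 = 312.2 rad/s
For an in-line slider-crank, x = r cosθ + √(L² − r² sin²θ), so v = −rω sinθ·[1 + r cosθ/√(L² − r² sin²θ)].
With r = 0.0207 m, L = 0.1001 m, θ = 92.8°: √(L² − r² sin²θ) = 0.097942 m.
v = −0.0207·312.2·0.99881·[1 + 0.0207·-0.04885/0.097942] = -6.3876 m/s.
|v| = 6.3876 m/s.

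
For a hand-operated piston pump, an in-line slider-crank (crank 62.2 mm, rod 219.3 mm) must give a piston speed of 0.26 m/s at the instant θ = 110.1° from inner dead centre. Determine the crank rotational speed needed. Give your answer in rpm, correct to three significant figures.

For an in-line slider-crank, |v_piston| = rω|sinθ|·[1 + r cosθ/√(L² − r² sin²θ)].
With r = 0.0622 m, L = 0.2193 m, θ = 110.1°: the bracketed kinematic factor |dx/dθ| = 0.052505 m.
ω = v/|dx/dθ| = 0.26/0.052505 = 4.9519 rad/s.
N = 60ω/(2π) = 47.287 rpm.

47.3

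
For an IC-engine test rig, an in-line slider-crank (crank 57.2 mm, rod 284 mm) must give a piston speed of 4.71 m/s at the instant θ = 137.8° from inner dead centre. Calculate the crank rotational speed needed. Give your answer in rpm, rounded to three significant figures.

1380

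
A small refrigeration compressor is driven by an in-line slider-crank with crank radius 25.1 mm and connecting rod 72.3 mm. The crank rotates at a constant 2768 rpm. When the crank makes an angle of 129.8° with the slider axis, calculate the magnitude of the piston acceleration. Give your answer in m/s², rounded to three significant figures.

1460

ω = 2π·2768/60 = 289.9 rad/s
x(θ) = r cosθ + √(L² − r² sin²θ); with ω constant, a = ω²·d²x/dθ².
d²x/dθ² = −r cosθ − r²(cos2θ)/√u − r⁴ sin²2θ/(4u^{3/2}),  u = L² − r² sin²θ = 0.00485542 m².
Substituting r = 0.0251 m, L = 0.0723 m, θ = 129.8°: d²x/dθ² = +0.017415 m.
a = ω²·d²x/dθ² = (289.9)²·(+0.017415) = +1463.2 m/s²;  |a| = 1463.2 m/s².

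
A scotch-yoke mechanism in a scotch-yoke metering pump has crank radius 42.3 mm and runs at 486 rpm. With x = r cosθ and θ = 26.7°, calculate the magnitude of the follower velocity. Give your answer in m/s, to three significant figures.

ω = 50.89 rad/s (from 486 rpm).
x = r cosθ ⇒ ẋ = −rω sinθ.
|v| = rω|sinθ| = 0.0423·50.89·|sin 26.7°| = 0.9673 m/s.

0.967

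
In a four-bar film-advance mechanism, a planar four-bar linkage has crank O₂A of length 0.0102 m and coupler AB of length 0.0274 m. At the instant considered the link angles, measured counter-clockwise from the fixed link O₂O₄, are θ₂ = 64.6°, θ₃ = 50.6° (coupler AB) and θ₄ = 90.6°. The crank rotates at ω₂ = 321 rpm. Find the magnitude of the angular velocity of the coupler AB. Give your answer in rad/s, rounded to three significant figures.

8.53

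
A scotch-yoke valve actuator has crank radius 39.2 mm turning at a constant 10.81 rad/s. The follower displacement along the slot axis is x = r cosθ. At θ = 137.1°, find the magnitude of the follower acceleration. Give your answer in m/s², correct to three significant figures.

ω = 10.81 rad/s
x = r cosθ ⇒ ẍ = −rω² cosθ (ω constant).
|a| = rω²|cosθ| = 0.0392·(10.81)²·|cos 137.1°| = 3.3556 m/s².

3.36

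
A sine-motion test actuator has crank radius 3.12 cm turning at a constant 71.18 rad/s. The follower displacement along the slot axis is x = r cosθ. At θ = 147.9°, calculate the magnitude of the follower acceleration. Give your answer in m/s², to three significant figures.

ω = 71.18 rad/s
x = r cosθ ⇒ ẍ = −rω² cosθ (ω constant).
|a| = rω²|cosθ| = 0.0312·(71.18)²·|cos 147.9°| = 133.91 m/s².

134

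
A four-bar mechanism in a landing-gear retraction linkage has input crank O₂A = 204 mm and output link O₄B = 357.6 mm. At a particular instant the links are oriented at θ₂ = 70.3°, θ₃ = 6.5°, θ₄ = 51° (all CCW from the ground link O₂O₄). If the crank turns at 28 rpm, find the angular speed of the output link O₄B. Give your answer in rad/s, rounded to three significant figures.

2.14

ω₂ = 2.932 rad/s (from 28 rpm).
Differentiating the loop-closure r₂e^{iθ₂}+r₃e^{iθ₃}=r₁+r₄e^{iθ₄} gives r₂ω₂e^{iθ₂}+r₃ω₃e^{iθ₃}=r₄ω₄e^{iθ₄}.
Eliminating the other unknown: ω₄ = r₂ω₂ sin(θ₂−θ₃) / [r₄ sin(θ₄−θ₃)].
Numerator sine = +0.89726; denominator sine = +0.70091.
Result = 0.204·2.932·(+0.89726) / (0.3576·(+0.70091)) = +2.1413 rad/s; magnitude 2.1413 rad/s.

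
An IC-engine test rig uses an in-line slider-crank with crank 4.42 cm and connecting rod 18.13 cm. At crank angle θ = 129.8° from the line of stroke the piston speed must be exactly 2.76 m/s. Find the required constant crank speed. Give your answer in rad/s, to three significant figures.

96.6

For an in-line slider-crank, |v_piston| = rω|sinθ|·[1 + r cosθ/√(L² − r² sin²θ)].
With r = 0.0442 m, L = 0.1813 m, θ = 129.8°: the bracketed kinematic factor |dx/dθ| = 0.028563 m.
ω = v/|dx/dθ| = 2.76/0.028563 = 96.627 rad/s.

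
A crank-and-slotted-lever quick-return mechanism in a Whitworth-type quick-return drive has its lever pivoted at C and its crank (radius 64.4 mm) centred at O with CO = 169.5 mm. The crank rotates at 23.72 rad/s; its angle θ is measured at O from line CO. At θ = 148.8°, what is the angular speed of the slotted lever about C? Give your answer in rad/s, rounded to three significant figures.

ω = 23.72 rad/s
Crank pin A relative to C: A = (d + r cosθ, r sinθ); lever angle φ = atan2(r sinθ, d + r cosθ).
Differentiating tanφ: φ̇ = rω(d cosθ + r)/(d² + r² + 2dr cosθ).
d² + r² + 2dr cosθ = |CA|² = 0.0142036 m²;  d cosθ + r = -0.080584 m.
|ω_lever| = |0.0644·23.72·-0.080584| / 0.0142036 = 8.6666 rad/s.

8.67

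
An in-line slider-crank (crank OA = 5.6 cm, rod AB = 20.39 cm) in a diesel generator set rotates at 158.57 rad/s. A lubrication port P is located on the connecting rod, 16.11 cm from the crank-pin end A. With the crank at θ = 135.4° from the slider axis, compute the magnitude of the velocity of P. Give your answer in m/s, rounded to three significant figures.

ω = 158.6 rad/s.  Crank-pin speed |V_A| = rω = 8.8799 m/s, perpendicular to OA.
Rod angle: sinφ = −(r/L) sinθ ⇒ φ = -11.119°; ω_rod = −rω cosθ/√(L²−r²sin²θ) = +31.602 rad/s.
V_P = V_A + ω_rod × AP, with AP = 0.1611 m along the rod.
Components: V_Px = −rω sinθ − a·ω_rod·sinφ = -5.2533 m/s;  V_Py = rω cosθ + a·ω_rod·cosφ = -1.3272 m/s.
|V_P| = √(V_Px² + V_Py²) = 5.4183 m/s.

5.42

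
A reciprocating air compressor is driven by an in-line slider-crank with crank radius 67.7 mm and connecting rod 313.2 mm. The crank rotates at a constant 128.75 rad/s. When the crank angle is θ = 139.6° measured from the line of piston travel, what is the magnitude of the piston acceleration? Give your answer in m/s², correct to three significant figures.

813

ω = 128.8 rad/s
x(θ) = r cosθ + √(L² − r² sin²θ); with ω constant, a = ω²·d²x/dθ².
d²x/dθ² = −r cosθ − r²(cos2θ)/√u − r⁴ sin²2θ/(4u^{3/2}),  u = L² − r² sin²θ = 0.096169 m².
Substituting r = 0.0677 m, L = 0.3132 m, θ = 139.6°: d²x/dθ² = +0.049022 m.
a = ω²·d²x/dθ² = (128.8)²·(+0.049022) = +812.61 m/s²;  |a| = 812.61 m/s².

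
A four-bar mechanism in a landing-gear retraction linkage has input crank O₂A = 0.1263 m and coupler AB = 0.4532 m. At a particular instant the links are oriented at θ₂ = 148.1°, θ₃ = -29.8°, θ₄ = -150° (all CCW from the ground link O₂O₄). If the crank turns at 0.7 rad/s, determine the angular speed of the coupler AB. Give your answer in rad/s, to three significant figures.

ω₂ = 0.7 rad/s
Differentiating the loop-closure r₂e^{iθ₂}+r₃e^{iθ₃}=r₁+r₄e^{iθ₄} gives r₂ω₂e^{iθ₂}+r₃ω₃e^{iθ₃}=r₄ω₄e^{iθ₄}.
Eliminating the other unknown: ω₃ = r₂ω₂ sin(θ₄−θ₂) / [r₃ sin(θ₃−θ₄)].
Numerator sine = +0.88213; denominator sine = +0.86427.
Result = 0.1263·0.7·(+0.88213) / (0.4532·(+0.86427)) = +0.19911 rad/s; magnitude 0.19911 rad/s.

0.199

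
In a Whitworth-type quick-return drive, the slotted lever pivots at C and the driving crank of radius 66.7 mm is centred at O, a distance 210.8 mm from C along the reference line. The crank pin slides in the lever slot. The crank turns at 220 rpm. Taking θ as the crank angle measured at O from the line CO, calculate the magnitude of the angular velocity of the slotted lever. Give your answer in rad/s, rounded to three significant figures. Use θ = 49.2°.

ω = 23.04 rad/s (from 220 rpm).
Crank pin A relative to C: A = (d + r cosθ, r sinθ); lever angle φ = atan2(r sinθ, d + r cosθ).
Differentiating tanφ: φ̇ = rω(d cosθ + r)/(d² + r² + 2dr cosθ).
d² + r² + 2dr cosθ = |CA|² = 0.0672602 m²;  d cosθ + r = +0.20444 m.
|ω_lever| = |0.0667·23.04·+0.20444| / 0.0672602 = 4.6708 rad/s.

4.67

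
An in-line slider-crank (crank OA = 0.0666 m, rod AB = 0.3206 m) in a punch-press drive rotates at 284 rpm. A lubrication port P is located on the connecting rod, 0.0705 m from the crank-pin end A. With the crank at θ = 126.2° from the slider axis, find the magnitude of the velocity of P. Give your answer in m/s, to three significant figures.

1.80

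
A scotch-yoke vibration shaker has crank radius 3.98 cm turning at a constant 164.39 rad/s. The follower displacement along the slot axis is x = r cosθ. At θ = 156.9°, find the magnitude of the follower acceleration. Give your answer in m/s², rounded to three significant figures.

ω = 164.4 rad/s
x = r cosθ ⇒ ẍ = −rω² cosθ (ω constant).
|a| = rω²|cosθ| = 0.0398·(164.4)²·|cos 156.9°| = 989.32 m/s².

989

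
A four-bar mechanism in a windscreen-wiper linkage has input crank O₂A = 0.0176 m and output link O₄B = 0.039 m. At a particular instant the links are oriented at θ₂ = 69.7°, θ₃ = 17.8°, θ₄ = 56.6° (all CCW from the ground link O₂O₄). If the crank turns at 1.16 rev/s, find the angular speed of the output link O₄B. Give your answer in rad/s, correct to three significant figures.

ω₂ = 7.288 rad/s (from 1.16 rev/s).
Differentiating the loop-closure r₂e^{iθ₂}+r₃e^{iθ₃}=r₁+r₄e^{iθ₄} gives r₂ω₂e^{iθ₂}+r₃ω₃e^{iθ₃}=r₄ω₄e^{iθ₄}.
Eliminating the other unknown: ω₄ = r₂ω₂ sin(θ₂−θ₃) / [r₄ sin(θ₄−θ₃)].
Numerator sine = +0.78694; denominator sine = +0.62660.
Result = 0.0176·7.288·(+0.78694) / (0.039·(+0.62660)) = +4.1308 rad/s; magnitude 4.1308 rad/s.

4.13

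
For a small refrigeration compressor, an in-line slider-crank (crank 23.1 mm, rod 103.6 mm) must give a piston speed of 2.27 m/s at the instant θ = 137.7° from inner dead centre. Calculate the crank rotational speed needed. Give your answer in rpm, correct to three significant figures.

1670

For an in-line slider-crank, |v_piston| = rω|sinθ|·[1 + r cosθ/√(L² − r² sin²θ)].
With r = 0.0231 m, L = 0.1036 m, θ = 137.7°: the bracketed kinematic factor |dx/dθ| = 0.012953 m.
ω = v/|dx/dθ| = 2.27/0.012953 = 175.24 rad/s.
N = 60ω/(2π) = 1673.5 rpm.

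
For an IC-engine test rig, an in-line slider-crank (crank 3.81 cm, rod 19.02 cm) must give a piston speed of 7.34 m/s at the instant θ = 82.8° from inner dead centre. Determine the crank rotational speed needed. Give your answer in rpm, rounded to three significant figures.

For an in-line slider-crank, |v_piston| = rω|sinθ|·[1 + r cosθ/√(L² − r² sin²θ)].
With r = 0.0381 m, L = 0.1902 m, θ = 82.8°: the bracketed kinematic factor |dx/dθ| = 0.038768 m.
ω = v/|dx/dθ| = 7.34/0.038768 = 189.33 rad/s.
N = 60ω/(2π) = 1808 rpm.

1810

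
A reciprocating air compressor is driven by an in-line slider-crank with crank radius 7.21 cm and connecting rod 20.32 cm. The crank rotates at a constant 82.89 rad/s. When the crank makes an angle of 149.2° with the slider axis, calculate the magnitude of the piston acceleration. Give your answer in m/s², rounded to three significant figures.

336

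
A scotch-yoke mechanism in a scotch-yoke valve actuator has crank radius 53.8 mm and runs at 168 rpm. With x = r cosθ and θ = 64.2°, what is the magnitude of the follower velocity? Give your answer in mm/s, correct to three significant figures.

ω = 17.59 rad/s (from 168 rpm).
x = r cosθ ⇒ ẋ = −rω sinθ.
|v| = rω|sinθ| = 0.0538·17.59·|sin 64.2°| = 0.85215 m/s = 852.15 mm/s.

852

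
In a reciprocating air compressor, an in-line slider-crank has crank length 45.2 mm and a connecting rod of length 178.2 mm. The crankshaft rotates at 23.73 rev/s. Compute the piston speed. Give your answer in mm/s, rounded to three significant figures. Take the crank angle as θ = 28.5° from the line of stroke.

3940

ω = 2π·23.7 = 149.1 rad/s
For an in-line slider-crank, x = r cosθ + √(L² − r² sin²θ), so v = −rω sinθ·[1 + r cosθ/√(L² − r² sin²θ)].
With r = 0.0452 m, L = 0.1782 m, θ = 28.5°: √(L² − r² sin²θ) = 0.17689 m.
v = −0.0452·149.1·0.47716·[1 + 0.0452·0.87882/0.17689] = -3.9379 m/s.
|v| = 3.9379 m/s = 3937.9 mm/s.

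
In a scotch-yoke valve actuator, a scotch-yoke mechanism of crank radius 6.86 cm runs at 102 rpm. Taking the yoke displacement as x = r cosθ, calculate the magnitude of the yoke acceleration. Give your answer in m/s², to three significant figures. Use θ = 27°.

ω = 10.68 rad/s (from 102 rpm).
x = r cosθ ⇒ ẍ = −rω² cosθ (ω constant).
|a| = rω²|cosθ| = 0.0686·(10.68)²·|cos 27°| = 6.9737 m/s².

6.97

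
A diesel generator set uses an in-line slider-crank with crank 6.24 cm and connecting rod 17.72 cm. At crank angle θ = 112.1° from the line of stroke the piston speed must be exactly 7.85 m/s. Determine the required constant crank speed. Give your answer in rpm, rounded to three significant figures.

For an in-line slider-crank, |v_piston| = rω|sinθ|·[1 + r cosθ/√(L² − r² sin²θ)].
With r = 0.0624 m, L = 0.1772 m, θ = 112.1°: the bracketed kinematic factor |dx/dθ| = 0.049712 m.
ω = v/|dx/dθ| = 7.85/0.049712 = 157.91 rad/s.
N = 60ω/(2π) = 1507.9 rpm.

1510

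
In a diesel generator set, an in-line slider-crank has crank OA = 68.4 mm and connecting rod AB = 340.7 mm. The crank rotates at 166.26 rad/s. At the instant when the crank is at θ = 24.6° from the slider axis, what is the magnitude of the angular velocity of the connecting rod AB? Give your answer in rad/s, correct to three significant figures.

ω = 166.3 rad/s
The rod makes angle φ with the slider axis where L sinφ = r sinθ; differentiating, L cosφ·φ̇ = r ω cosθ.
L cosφ = √(L² − r² sin²θ) = 0.33951 m.
|ω_rod| = r ω |cosθ| / √(L² − r² sin²θ) = 0.0684·166.3·0.90924/0.33951 = 30.456 rad/s.

30.5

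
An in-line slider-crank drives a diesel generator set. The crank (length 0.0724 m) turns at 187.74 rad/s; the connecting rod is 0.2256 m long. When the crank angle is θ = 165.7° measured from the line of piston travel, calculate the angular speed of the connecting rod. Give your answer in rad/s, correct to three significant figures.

58.6

ω = 187.7 rad/s
The rod makes angle φ with the slider axis where L sinφ = r sinθ; differentiating, L cosφ·φ̇ = r ω cosθ.
L cosφ = √(L² − r² sin²θ) = 0.22489 m.
|ω_rod| = r ω |cosθ| / √(L² − r² sin²θ) = 0.0724·187.7·0.96902/0.22489 = 58.567 rad/s.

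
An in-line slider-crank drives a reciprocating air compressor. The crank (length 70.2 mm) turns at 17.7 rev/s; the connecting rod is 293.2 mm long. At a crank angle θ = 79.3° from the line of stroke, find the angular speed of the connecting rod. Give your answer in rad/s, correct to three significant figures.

5.09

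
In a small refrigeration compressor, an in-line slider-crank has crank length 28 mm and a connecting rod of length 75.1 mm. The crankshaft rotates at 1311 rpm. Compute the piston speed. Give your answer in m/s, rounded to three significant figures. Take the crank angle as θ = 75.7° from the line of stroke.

ω = 2π·1311/60 = 137.3 rad/s
For an in-line slider-crank, x = r cosθ + √(L² − r² sin²θ), so v = −rω sinθ·[1 + r cosθ/√(L² − r² sin²θ)].
With r = 0.028 m, L = 0.0751 m, θ = 75.7°: √(L² − r² sin²θ) = 0.070027 m.
v = −0.028·137.3·0.96902·[1 + 0.028·0.24700/0.070027] = -4.0928 m/s.
|v| = 4.0928 m/s.

4.09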